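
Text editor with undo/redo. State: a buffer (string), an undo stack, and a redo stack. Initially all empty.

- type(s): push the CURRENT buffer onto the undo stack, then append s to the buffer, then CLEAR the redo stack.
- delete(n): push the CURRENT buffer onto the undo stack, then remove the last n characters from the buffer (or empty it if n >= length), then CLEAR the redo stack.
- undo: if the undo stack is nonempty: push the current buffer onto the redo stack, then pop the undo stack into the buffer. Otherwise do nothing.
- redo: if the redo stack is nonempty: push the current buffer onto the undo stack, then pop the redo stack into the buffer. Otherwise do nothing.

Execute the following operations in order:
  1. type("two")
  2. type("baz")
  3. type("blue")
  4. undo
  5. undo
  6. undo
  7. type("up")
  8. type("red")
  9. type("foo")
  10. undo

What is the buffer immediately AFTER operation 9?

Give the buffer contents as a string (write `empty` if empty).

After op 1 (type): buf='two' undo_depth=1 redo_depth=0
After op 2 (type): buf='twobaz' undo_depth=2 redo_depth=0
After op 3 (type): buf='twobazblue' undo_depth=3 redo_depth=0
After op 4 (undo): buf='twobaz' undo_depth=2 redo_depth=1
After op 5 (undo): buf='two' undo_depth=1 redo_depth=2
After op 6 (undo): buf='(empty)' undo_depth=0 redo_depth=3
After op 7 (type): buf='up' undo_depth=1 redo_depth=0
After op 8 (type): buf='upred' undo_depth=2 redo_depth=0
After op 9 (type): buf='upredfoo' undo_depth=3 redo_depth=0

Answer: upredfoo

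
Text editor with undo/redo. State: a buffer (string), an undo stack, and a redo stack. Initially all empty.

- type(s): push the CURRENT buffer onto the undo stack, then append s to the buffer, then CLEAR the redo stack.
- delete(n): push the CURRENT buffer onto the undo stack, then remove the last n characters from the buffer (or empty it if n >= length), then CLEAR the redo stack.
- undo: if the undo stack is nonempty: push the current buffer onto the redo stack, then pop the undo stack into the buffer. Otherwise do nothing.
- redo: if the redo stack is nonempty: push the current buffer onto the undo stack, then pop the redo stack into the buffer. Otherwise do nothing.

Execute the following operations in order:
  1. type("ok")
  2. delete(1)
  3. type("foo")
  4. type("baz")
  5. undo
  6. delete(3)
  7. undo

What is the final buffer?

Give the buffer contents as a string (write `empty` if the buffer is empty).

Answer: ofoo

Derivation:
After op 1 (type): buf='ok' undo_depth=1 redo_depth=0
After op 2 (delete): buf='o' undo_depth=2 redo_depth=0
After op 3 (type): buf='ofoo' undo_depth=3 redo_depth=0
After op 4 (type): buf='ofoobaz' undo_depth=4 redo_depth=0
After op 5 (undo): buf='ofoo' undo_depth=3 redo_depth=1
After op 6 (delete): buf='o' undo_depth=4 redo_depth=0
After op 7 (undo): buf='ofoo' undo_depth=3 redo_depth=1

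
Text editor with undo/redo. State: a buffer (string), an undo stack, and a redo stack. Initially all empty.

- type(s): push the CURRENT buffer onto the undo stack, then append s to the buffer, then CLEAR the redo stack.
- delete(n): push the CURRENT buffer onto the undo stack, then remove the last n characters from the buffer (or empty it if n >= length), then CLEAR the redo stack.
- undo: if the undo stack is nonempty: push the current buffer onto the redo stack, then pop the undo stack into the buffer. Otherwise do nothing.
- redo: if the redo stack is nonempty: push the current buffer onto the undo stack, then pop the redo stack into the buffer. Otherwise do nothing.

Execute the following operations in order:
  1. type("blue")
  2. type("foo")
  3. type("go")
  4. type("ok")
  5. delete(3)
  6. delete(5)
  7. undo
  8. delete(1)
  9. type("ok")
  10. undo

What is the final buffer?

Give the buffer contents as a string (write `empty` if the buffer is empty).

Answer: bluefoo

Derivation:
After op 1 (type): buf='blue' undo_depth=1 redo_depth=0
After op 2 (type): buf='bluefoo' undo_depth=2 redo_depth=0
After op 3 (type): buf='bluefoogo' undo_depth=3 redo_depth=0
After op 4 (type): buf='bluefoogook' undo_depth=4 redo_depth=0
After op 5 (delete): buf='bluefoog' undo_depth=5 redo_depth=0
After op 6 (delete): buf='blu' undo_depth=6 redo_depth=0
After op 7 (undo): buf='bluefoog' undo_depth=5 redo_depth=1
After op 8 (delete): buf='bluefoo' undo_depth=6 redo_depth=0
After op 9 (type): buf='bluefoook' undo_depth=7 redo_depth=0
After op 10 (undo): buf='bluefoo' undo_depth=6 redo_depth=1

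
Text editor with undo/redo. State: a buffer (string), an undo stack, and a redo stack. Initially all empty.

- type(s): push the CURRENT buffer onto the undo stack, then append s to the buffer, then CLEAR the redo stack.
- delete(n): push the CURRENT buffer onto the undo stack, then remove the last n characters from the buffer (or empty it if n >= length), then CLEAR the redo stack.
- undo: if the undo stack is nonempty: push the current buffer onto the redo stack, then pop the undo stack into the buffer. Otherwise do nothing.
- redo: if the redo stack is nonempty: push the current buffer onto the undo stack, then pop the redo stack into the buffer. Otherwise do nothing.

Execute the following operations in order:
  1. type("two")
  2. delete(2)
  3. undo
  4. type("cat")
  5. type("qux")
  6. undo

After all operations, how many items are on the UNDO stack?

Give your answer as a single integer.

Answer: 2

Derivation:
After op 1 (type): buf='two' undo_depth=1 redo_depth=0
After op 2 (delete): buf='t' undo_depth=2 redo_depth=0
After op 3 (undo): buf='two' undo_depth=1 redo_depth=1
After op 4 (type): buf='twocat' undo_depth=2 redo_depth=0
After op 5 (type): buf='twocatqux' undo_depth=3 redo_depth=0
After op 6 (undo): buf='twocat' undo_depth=2 redo_depth=1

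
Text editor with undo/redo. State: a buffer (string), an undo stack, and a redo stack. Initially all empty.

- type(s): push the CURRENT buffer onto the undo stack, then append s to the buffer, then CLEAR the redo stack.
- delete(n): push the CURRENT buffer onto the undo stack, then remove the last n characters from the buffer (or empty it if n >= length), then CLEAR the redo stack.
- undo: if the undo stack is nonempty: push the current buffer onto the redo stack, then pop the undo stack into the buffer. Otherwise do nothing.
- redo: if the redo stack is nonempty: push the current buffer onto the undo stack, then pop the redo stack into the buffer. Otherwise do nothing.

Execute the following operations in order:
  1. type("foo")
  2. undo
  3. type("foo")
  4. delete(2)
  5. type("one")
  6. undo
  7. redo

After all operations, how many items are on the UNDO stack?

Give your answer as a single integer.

After op 1 (type): buf='foo' undo_depth=1 redo_depth=0
After op 2 (undo): buf='(empty)' undo_depth=0 redo_depth=1
After op 3 (type): buf='foo' undo_depth=1 redo_depth=0
After op 4 (delete): buf='f' undo_depth=2 redo_depth=0
After op 5 (type): buf='fone' undo_depth=3 redo_depth=0
After op 6 (undo): buf='f' undo_depth=2 redo_depth=1
After op 7 (redo): buf='fone' undo_depth=3 redo_depth=0

Answer: 3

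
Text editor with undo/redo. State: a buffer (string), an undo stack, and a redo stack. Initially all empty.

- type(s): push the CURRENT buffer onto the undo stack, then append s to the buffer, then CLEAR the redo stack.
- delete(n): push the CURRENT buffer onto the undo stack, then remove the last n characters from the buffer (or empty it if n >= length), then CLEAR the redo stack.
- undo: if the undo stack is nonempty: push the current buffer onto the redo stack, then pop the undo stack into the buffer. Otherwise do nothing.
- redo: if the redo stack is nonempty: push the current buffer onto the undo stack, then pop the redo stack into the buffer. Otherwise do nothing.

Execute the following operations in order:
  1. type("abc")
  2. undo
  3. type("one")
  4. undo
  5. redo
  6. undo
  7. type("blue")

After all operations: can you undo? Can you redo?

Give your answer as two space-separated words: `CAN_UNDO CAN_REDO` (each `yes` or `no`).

Answer: yes no

Derivation:
After op 1 (type): buf='abc' undo_depth=1 redo_depth=0
After op 2 (undo): buf='(empty)' undo_depth=0 redo_depth=1
After op 3 (type): buf='one' undo_depth=1 redo_depth=0
After op 4 (undo): buf='(empty)' undo_depth=0 redo_depth=1
After op 5 (redo): buf='one' undo_depth=1 redo_depth=0
After op 6 (undo): buf='(empty)' undo_depth=0 redo_depth=1
After op 7 (type): buf='blue' undo_depth=1 redo_depth=0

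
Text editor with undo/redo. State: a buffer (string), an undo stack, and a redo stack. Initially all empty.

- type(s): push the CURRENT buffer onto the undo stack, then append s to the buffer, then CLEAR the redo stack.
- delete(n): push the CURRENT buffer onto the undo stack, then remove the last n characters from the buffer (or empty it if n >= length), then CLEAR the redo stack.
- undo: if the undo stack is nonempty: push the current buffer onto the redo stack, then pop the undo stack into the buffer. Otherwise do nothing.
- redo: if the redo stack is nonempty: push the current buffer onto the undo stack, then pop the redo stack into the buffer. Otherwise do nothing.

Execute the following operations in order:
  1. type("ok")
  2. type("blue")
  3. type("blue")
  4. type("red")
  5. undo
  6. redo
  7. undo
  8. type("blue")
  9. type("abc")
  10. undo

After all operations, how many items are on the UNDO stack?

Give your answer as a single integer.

Answer: 4

Derivation:
After op 1 (type): buf='ok' undo_depth=1 redo_depth=0
After op 2 (type): buf='okblue' undo_depth=2 redo_depth=0
After op 3 (type): buf='okblueblue' undo_depth=3 redo_depth=0
After op 4 (type): buf='okbluebluered' undo_depth=4 redo_depth=0
After op 5 (undo): buf='okblueblue' undo_depth=3 redo_depth=1
After op 6 (redo): buf='okbluebluered' undo_depth=4 redo_depth=0
After op 7 (undo): buf='okblueblue' undo_depth=3 redo_depth=1
After op 8 (type): buf='okblueblueblue' undo_depth=4 redo_depth=0
After op 9 (type): buf='okblueblueblueabc' undo_depth=5 redo_depth=0
After op 10 (undo): buf='okblueblueblue' undo_depth=4 redo_depth=1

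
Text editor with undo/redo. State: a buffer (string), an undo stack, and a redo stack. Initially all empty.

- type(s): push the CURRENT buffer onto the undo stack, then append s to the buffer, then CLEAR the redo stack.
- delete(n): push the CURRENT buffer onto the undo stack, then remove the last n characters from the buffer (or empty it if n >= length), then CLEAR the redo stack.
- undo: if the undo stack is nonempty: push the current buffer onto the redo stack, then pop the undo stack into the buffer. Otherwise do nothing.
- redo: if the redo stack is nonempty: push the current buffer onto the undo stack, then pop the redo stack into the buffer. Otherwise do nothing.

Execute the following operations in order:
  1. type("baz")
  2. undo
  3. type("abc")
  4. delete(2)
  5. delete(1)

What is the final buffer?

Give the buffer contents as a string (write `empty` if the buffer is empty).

After op 1 (type): buf='baz' undo_depth=1 redo_depth=0
After op 2 (undo): buf='(empty)' undo_depth=0 redo_depth=1
After op 3 (type): buf='abc' undo_depth=1 redo_depth=0
After op 4 (delete): buf='a' undo_depth=2 redo_depth=0
After op 5 (delete): buf='(empty)' undo_depth=3 redo_depth=0

Answer: empty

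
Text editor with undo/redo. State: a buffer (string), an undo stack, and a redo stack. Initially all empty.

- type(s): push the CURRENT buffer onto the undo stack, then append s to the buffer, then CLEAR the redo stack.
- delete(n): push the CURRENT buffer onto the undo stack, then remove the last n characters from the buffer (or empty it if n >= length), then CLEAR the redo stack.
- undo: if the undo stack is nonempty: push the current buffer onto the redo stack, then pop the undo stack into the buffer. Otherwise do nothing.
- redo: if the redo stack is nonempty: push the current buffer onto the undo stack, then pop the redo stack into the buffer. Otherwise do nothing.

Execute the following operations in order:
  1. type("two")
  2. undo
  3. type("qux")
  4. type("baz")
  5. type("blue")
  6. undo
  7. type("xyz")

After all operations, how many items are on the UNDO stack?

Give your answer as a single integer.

After op 1 (type): buf='two' undo_depth=1 redo_depth=0
After op 2 (undo): buf='(empty)' undo_depth=0 redo_depth=1
After op 3 (type): buf='qux' undo_depth=1 redo_depth=0
After op 4 (type): buf='quxbaz' undo_depth=2 redo_depth=0
After op 5 (type): buf='quxbazblue' undo_depth=3 redo_depth=0
After op 6 (undo): buf='quxbaz' undo_depth=2 redo_depth=1
After op 7 (type): buf='quxbazxyz' undo_depth=3 redo_depth=0

Answer: 3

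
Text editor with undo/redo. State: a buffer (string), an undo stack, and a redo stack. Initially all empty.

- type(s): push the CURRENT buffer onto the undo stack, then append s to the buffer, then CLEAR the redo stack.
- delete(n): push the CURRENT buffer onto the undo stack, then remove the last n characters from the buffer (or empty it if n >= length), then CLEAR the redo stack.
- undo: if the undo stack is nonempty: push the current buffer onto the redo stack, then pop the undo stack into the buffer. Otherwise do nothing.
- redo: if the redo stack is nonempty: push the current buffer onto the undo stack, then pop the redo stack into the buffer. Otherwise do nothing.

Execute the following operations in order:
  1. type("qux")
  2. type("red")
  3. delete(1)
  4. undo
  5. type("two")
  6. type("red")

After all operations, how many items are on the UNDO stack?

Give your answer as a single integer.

After op 1 (type): buf='qux' undo_depth=1 redo_depth=0
After op 2 (type): buf='quxred' undo_depth=2 redo_depth=0
After op 3 (delete): buf='quxre' undo_depth=3 redo_depth=0
After op 4 (undo): buf='quxred' undo_depth=2 redo_depth=1
After op 5 (type): buf='quxredtwo' undo_depth=3 redo_depth=0
After op 6 (type): buf='quxredtwored' undo_depth=4 redo_depth=0

Answer: 4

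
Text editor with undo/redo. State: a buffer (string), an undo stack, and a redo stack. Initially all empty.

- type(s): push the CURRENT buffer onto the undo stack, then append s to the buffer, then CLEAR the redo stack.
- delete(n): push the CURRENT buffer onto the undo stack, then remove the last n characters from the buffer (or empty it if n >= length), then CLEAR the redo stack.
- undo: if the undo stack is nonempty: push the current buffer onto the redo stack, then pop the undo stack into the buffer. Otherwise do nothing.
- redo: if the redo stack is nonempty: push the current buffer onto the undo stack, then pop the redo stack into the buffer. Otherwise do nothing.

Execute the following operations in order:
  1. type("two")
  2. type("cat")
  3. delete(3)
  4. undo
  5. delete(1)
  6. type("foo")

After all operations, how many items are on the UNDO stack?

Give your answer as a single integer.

After op 1 (type): buf='two' undo_depth=1 redo_depth=0
After op 2 (type): buf='twocat' undo_depth=2 redo_depth=0
After op 3 (delete): buf='two' undo_depth=3 redo_depth=0
After op 4 (undo): buf='twocat' undo_depth=2 redo_depth=1
After op 5 (delete): buf='twoca' undo_depth=3 redo_depth=0
After op 6 (type): buf='twocafoo' undo_depth=4 redo_depth=0

Answer: 4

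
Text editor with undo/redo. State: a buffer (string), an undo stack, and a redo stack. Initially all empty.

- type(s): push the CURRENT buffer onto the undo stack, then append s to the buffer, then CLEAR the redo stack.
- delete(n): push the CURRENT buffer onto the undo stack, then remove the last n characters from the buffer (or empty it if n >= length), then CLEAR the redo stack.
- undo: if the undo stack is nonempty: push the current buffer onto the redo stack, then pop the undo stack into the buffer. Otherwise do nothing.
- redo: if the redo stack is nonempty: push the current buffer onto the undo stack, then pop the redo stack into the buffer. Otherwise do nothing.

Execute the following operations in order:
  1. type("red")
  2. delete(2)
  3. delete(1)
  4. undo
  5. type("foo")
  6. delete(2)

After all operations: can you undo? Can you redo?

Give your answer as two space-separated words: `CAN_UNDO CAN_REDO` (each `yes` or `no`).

Answer: yes no

Derivation:
After op 1 (type): buf='red' undo_depth=1 redo_depth=0
After op 2 (delete): buf='r' undo_depth=2 redo_depth=0
After op 3 (delete): buf='(empty)' undo_depth=3 redo_depth=0
After op 4 (undo): buf='r' undo_depth=2 redo_depth=1
After op 5 (type): buf='rfoo' undo_depth=3 redo_depth=0
After op 6 (delete): buf='rf' undo_depth=4 redo_depth=0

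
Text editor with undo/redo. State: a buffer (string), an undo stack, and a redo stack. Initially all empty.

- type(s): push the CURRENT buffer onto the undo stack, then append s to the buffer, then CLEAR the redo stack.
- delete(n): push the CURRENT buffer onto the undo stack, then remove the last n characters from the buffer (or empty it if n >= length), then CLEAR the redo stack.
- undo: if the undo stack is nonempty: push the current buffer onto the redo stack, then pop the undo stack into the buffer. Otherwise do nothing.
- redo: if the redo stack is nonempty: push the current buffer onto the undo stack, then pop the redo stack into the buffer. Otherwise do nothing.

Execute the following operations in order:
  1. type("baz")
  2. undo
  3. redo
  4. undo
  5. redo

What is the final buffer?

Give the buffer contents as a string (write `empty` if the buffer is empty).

After op 1 (type): buf='baz' undo_depth=1 redo_depth=0
After op 2 (undo): buf='(empty)' undo_depth=0 redo_depth=1
After op 3 (redo): buf='baz' undo_depth=1 redo_depth=0
After op 4 (undo): buf='(empty)' undo_depth=0 redo_depth=1
After op 5 (redo): buf='baz' undo_depth=1 redo_depth=0

Answer: baz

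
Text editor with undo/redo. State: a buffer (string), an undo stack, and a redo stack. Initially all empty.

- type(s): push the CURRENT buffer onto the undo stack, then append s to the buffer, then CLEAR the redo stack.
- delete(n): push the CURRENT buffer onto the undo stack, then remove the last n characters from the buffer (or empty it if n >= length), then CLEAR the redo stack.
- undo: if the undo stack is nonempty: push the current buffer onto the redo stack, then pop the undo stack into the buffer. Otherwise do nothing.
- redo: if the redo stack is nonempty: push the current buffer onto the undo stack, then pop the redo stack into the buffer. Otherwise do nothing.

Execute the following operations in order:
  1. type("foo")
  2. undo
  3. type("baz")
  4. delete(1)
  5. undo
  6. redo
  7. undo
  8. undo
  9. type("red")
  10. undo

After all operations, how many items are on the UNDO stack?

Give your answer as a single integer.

Answer: 0

Derivation:
After op 1 (type): buf='foo' undo_depth=1 redo_depth=0
After op 2 (undo): buf='(empty)' undo_depth=0 redo_depth=1
After op 3 (type): buf='baz' undo_depth=1 redo_depth=0
After op 4 (delete): buf='ba' undo_depth=2 redo_depth=0
After op 5 (undo): buf='baz' undo_depth=1 redo_depth=1
After op 6 (redo): buf='ba' undo_depth=2 redo_depth=0
After op 7 (undo): buf='baz' undo_depth=1 redo_depth=1
After op 8 (undo): buf='(empty)' undo_depth=0 redo_depth=2
After op 9 (type): buf='red' undo_depth=1 redo_depth=0
After op 10 (undo): buf='(empty)' undo_depth=0 redo_depth=1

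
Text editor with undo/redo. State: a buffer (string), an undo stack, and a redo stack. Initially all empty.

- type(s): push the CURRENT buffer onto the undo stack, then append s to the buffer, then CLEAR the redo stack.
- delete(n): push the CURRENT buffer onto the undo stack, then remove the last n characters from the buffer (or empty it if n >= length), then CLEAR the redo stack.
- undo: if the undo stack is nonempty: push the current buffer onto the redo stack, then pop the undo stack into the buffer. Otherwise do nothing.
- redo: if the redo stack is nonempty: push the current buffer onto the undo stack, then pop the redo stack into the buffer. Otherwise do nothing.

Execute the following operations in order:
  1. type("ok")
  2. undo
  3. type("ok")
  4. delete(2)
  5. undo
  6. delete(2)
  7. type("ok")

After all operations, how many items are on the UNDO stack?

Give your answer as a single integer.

After op 1 (type): buf='ok' undo_depth=1 redo_depth=0
After op 2 (undo): buf='(empty)' undo_depth=0 redo_depth=1
After op 3 (type): buf='ok' undo_depth=1 redo_depth=0
After op 4 (delete): buf='(empty)' undo_depth=2 redo_depth=0
After op 5 (undo): buf='ok' undo_depth=1 redo_depth=1
After op 6 (delete): buf='(empty)' undo_depth=2 redo_depth=0
After op 7 (type): buf='ok' undo_depth=3 redo_depth=0

Answer: 3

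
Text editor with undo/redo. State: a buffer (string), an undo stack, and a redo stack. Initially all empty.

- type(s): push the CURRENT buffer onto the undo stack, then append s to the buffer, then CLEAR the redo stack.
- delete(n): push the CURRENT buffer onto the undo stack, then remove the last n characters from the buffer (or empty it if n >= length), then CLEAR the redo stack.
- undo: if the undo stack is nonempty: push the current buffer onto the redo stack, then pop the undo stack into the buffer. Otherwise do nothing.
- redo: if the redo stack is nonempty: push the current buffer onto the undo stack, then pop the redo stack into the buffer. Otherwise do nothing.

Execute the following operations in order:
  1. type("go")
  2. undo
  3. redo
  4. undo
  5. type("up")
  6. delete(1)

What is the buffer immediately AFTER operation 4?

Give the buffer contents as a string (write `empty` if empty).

After op 1 (type): buf='go' undo_depth=1 redo_depth=0
After op 2 (undo): buf='(empty)' undo_depth=0 redo_depth=1
After op 3 (redo): buf='go' undo_depth=1 redo_depth=0
After op 4 (undo): buf='(empty)' undo_depth=0 redo_depth=1

Answer: empty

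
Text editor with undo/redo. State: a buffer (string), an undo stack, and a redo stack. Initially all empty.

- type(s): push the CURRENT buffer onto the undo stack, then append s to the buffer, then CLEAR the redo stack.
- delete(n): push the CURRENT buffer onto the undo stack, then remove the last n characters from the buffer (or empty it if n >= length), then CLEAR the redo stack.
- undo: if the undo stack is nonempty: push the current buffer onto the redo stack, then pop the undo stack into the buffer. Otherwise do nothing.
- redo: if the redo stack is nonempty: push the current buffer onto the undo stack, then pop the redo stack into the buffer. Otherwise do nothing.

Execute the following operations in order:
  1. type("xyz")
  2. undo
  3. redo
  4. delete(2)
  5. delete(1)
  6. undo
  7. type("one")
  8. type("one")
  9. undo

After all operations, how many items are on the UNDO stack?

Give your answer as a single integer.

After op 1 (type): buf='xyz' undo_depth=1 redo_depth=0
After op 2 (undo): buf='(empty)' undo_depth=0 redo_depth=1
After op 3 (redo): buf='xyz' undo_depth=1 redo_depth=0
After op 4 (delete): buf='x' undo_depth=2 redo_depth=0
After op 5 (delete): buf='(empty)' undo_depth=3 redo_depth=0
After op 6 (undo): buf='x' undo_depth=2 redo_depth=1
After op 7 (type): buf='xone' undo_depth=3 redo_depth=0
After op 8 (type): buf='xoneone' undo_depth=4 redo_depth=0
After op 9 (undo): buf='xone' undo_depth=3 redo_depth=1

Answer: 3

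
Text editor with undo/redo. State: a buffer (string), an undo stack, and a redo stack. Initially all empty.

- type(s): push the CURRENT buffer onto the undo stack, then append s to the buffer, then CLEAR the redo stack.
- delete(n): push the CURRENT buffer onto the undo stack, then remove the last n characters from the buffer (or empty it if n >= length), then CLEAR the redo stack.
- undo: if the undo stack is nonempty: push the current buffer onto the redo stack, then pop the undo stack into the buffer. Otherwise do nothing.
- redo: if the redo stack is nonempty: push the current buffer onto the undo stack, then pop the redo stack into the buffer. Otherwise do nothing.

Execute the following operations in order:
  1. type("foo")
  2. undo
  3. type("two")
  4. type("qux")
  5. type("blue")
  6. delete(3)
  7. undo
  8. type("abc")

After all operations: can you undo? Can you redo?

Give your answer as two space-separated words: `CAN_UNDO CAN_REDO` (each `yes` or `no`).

Answer: yes no

Derivation:
After op 1 (type): buf='foo' undo_depth=1 redo_depth=0
After op 2 (undo): buf='(empty)' undo_depth=0 redo_depth=1
After op 3 (type): buf='two' undo_depth=1 redo_depth=0
After op 4 (type): buf='twoqux' undo_depth=2 redo_depth=0
After op 5 (type): buf='twoquxblue' undo_depth=3 redo_depth=0
After op 6 (delete): buf='twoquxb' undo_depth=4 redo_depth=0
After op 7 (undo): buf='twoquxblue' undo_depth=3 redo_depth=1
After op 8 (type): buf='twoquxblueabc' undo_depth=4 redo_depth=0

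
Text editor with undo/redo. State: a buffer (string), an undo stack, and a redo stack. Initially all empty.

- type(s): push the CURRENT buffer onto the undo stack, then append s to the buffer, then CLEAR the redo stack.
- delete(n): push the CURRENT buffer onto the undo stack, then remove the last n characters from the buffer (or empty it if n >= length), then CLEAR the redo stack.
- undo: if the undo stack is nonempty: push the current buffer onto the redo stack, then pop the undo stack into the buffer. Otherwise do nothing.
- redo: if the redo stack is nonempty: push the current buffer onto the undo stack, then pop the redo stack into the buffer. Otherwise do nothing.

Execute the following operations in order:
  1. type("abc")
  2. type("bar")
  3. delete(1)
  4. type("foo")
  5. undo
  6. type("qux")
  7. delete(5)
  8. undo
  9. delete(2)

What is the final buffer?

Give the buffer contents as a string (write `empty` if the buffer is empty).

Answer: abcbaq

Derivation:
After op 1 (type): buf='abc' undo_depth=1 redo_depth=0
After op 2 (type): buf='abcbar' undo_depth=2 redo_depth=0
After op 3 (delete): buf='abcba' undo_depth=3 redo_depth=0
After op 4 (type): buf='abcbafoo' undo_depth=4 redo_depth=0
After op 5 (undo): buf='abcba' undo_depth=3 redo_depth=1
After op 6 (type): buf='abcbaqux' undo_depth=4 redo_depth=0
After op 7 (delete): buf='abc' undo_depth=5 redo_depth=0
After op 8 (undo): buf='abcbaqux' undo_depth=4 redo_depth=1
After op 9 (delete): buf='abcbaq' undo_depth=5 redo_depth=0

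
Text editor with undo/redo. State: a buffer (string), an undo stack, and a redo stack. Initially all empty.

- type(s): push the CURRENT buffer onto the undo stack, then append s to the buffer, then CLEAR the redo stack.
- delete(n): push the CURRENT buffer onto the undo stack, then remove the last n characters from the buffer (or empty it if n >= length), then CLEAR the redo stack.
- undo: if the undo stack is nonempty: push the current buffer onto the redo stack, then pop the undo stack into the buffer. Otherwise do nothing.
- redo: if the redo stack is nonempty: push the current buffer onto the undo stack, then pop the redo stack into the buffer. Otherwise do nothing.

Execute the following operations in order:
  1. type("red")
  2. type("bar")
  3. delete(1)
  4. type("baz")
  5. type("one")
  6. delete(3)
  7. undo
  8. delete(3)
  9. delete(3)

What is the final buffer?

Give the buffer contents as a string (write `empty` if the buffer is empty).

After op 1 (type): buf='red' undo_depth=1 redo_depth=0
After op 2 (type): buf='redbar' undo_depth=2 redo_depth=0
After op 3 (delete): buf='redba' undo_depth=3 redo_depth=0
After op 4 (type): buf='redbabaz' undo_depth=4 redo_depth=0
After op 5 (type): buf='redbabazone' undo_depth=5 redo_depth=0
After op 6 (delete): buf='redbabaz' undo_depth=6 redo_depth=0
After op 7 (undo): buf='redbabazone' undo_depth=5 redo_depth=1
After op 8 (delete): buf='redbabaz' undo_depth=6 redo_depth=0
After op 9 (delete): buf='redba' undo_depth=7 redo_depth=0

Answer: redba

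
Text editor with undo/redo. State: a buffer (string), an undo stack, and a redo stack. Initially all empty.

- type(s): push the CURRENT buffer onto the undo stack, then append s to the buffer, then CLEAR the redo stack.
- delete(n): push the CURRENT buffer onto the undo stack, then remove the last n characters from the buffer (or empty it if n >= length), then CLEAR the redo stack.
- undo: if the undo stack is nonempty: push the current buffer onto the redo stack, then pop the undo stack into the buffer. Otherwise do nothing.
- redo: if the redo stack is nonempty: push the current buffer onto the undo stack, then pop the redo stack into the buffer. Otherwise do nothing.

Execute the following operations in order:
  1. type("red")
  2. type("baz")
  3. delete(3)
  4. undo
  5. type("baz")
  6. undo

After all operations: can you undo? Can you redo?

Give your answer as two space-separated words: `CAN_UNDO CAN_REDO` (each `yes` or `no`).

Answer: yes yes

Derivation:
After op 1 (type): buf='red' undo_depth=1 redo_depth=0
After op 2 (type): buf='redbaz' undo_depth=2 redo_depth=0
After op 3 (delete): buf='red' undo_depth=3 redo_depth=0
After op 4 (undo): buf='redbaz' undo_depth=2 redo_depth=1
After op 5 (type): buf='redbazbaz' undo_depth=3 redo_depth=0
After op 6 (undo): buf='redbaz' undo_depth=2 redo_depth=1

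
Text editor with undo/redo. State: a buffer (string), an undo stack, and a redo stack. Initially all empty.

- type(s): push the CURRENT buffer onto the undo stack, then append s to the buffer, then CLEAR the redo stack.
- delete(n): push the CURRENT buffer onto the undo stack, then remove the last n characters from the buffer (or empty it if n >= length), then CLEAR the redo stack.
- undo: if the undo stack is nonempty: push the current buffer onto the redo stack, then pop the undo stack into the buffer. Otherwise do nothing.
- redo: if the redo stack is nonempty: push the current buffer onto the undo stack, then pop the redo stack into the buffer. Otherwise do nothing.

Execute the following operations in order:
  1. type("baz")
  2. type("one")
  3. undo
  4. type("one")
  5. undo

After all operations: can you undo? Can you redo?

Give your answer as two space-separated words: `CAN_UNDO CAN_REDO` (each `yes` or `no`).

After op 1 (type): buf='baz' undo_depth=1 redo_depth=0
After op 2 (type): buf='bazone' undo_depth=2 redo_depth=0
After op 3 (undo): buf='baz' undo_depth=1 redo_depth=1
After op 4 (type): buf='bazone' undo_depth=2 redo_depth=0
After op 5 (undo): buf='baz' undo_depth=1 redo_depth=1

Answer: yes yes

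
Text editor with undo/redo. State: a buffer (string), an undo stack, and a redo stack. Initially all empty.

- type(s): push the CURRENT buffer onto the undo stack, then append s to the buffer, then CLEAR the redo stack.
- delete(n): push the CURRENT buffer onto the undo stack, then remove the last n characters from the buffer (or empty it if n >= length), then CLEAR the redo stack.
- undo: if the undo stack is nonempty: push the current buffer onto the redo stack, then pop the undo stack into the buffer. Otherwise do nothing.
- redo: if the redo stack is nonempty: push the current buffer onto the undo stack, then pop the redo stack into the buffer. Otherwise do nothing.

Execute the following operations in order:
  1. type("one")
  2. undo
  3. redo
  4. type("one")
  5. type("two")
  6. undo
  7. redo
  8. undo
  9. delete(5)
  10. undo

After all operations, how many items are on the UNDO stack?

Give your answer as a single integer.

Answer: 2

Derivation:
After op 1 (type): buf='one' undo_depth=1 redo_depth=0
After op 2 (undo): buf='(empty)' undo_depth=0 redo_depth=1
After op 3 (redo): buf='one' undo_depth=1 redo_depth=0
After op 4 (type): buf='oneone' undo_depth=2 redo_depth=0
After op 5 (type): buf='oneonetwo' undo_depth=3 redo_depth=0
After op 6 (undo): buf='oneone' undo_depth=2 redo_depth=1
After op 7 (redo): buf='oneonetwo' undo_depth=3 redo_depth=0
After op 8 (undo): buf='oneone' undo_depth=2 redo_depth=1
After op 9 (delete): buf='o' undo_depth=3 redo_depth=0
After op 10 (undo): buf='oneone' undo_depth=2 redo_depth=1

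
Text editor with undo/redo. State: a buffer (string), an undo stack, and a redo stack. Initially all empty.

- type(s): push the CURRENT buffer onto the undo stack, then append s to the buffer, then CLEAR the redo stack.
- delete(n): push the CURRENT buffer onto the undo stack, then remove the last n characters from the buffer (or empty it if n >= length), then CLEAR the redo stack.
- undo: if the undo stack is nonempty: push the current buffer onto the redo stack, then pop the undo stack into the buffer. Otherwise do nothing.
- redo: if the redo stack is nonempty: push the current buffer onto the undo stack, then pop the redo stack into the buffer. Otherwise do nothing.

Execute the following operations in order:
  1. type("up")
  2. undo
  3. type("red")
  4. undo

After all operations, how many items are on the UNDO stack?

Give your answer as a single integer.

Answer: 0

Derivation:
After op 1 (type): buf='up' undo_depth=1 redo_depth=0
After op 2 (undo): buf='(empty)' undo_depth=0 redo_depth=1
After op 3 (type): buf='red' undo_depth=1 redo_depth=0
After op 4 (undo): buf='(empty)' undo_depth=0 redo_depth=1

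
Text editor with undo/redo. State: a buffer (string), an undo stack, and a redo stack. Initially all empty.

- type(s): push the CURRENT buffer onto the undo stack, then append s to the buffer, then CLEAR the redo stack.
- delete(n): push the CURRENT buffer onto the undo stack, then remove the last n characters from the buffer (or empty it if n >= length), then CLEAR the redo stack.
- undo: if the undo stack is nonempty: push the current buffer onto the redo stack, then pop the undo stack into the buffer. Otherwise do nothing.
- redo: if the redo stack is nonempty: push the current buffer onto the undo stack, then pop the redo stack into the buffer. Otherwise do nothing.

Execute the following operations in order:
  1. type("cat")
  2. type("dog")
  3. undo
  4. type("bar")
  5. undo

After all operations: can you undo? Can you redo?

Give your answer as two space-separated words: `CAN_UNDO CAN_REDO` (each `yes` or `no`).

Answer: yes yes

Derivation:
After op 1 (type): buf='cat' undo_depth=1 redo_depth=0
After op 2 (type): buf='catdog' undo_depth=2 redo_depth=0
After op 3 (undo): buf='cat' undo_depth=1 redo_depth=1
After op 4 (type): buf='catbar' undo_depth=2 redo_depth=0
After op 5 (undo): buf='cat' undo_depth=1 redo_depth=1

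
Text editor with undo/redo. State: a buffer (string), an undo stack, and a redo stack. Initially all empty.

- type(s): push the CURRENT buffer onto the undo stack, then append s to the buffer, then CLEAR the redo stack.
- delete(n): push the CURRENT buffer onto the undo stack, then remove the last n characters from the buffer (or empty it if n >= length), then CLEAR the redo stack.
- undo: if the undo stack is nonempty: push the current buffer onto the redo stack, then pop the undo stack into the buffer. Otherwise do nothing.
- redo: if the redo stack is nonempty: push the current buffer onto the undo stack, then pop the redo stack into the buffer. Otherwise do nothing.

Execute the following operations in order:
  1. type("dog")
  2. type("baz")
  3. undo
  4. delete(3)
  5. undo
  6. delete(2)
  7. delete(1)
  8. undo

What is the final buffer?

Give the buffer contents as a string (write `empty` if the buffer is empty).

Answer: d

Derivation:
After op 1 (type): buf='dog' undo_depth=1 redo_depth=0
After op 2 (type): buf='dogbaz' undo_depth=2 redo_depth=0
After op 3 (undo): buf='dog' undo_depth=1 redo_depth=1
After op 4 (delete): buf='(empty)' undo_depth=2 redo_depth=0
After op 5 (undo): buf='dog' undo_depth=1 redo_depth=1
After op 6 (delete): buf='d' undo_depth=2 redo_depth=0
After op 7 (delete): buf='(empty)' undo_depth=3 redo_depth=0
After op 8 (undo): buf='d' undo_depth=2 redo_depth=1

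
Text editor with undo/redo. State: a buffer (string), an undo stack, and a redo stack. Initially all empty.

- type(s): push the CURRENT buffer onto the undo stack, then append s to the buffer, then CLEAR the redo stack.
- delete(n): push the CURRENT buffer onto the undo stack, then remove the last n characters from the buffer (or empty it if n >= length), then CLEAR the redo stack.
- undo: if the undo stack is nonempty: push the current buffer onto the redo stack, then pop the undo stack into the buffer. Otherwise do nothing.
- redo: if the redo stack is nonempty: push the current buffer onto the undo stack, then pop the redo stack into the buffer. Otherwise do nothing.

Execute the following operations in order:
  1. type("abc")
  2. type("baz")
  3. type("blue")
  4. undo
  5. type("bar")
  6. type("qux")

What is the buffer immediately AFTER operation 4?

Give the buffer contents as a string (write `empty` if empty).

Answer: abcbaz

Derivation:
After op 1 (type): buf='abc' undo_depth=1 redo_depth=0
After op 2 (type): buf='abcbaz' undo_depth=2 redo_depth=0
After op 3 (type): buf='abcbazblue' undo_depth=3 redo_depth=0
After op 4 (undo): buf='abcbaz' undo_depth=2 redo_depth=1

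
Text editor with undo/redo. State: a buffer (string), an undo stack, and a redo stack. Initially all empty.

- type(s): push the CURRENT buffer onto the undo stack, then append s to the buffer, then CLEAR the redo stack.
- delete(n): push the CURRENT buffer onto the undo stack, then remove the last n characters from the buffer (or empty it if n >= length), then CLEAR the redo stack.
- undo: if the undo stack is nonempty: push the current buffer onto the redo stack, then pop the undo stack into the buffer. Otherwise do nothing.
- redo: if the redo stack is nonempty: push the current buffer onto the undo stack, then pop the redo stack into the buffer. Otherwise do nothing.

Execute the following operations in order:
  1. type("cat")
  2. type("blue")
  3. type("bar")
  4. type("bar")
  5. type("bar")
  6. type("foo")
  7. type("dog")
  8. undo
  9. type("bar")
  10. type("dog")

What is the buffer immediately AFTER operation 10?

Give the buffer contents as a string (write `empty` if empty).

Answer: catbluebarbarbarfoobardog

Derivation:
After op 1 (type): buf='cat' undo_depth=1 redo_depth=0
After op 2 (type): buf='catblue' undo_depth=2 redo_depth=0
After op 3 (type): buf='catbluebar' undo_depth=3 redo_depth=0
After op 4 (type): buf='catbluebarbar' undo_depth=4 redo_depth=0
After op 5 (type): buf='catbluebarbarbar' undo_depth=5 redo_depth=0
After op 6 (type): buf='catbluebarbarbarfoo' undo_depth=6 redo_depth=0
After op 7 (type): buf='catbluebarbarbarfoodog' undo_depth=7 redo_depth=0
After op 8 (undo): buf='catbluebarbarbarfoo' undo_depth=6 redo_depth=1
After op 9 (type): buf='catbluebarbarbarfoobar' undo_depth=7 redo_depth=0
After op 10 (type): buf='catbluebarbarbarfoobardog' undo_depth=8 redo_depth=0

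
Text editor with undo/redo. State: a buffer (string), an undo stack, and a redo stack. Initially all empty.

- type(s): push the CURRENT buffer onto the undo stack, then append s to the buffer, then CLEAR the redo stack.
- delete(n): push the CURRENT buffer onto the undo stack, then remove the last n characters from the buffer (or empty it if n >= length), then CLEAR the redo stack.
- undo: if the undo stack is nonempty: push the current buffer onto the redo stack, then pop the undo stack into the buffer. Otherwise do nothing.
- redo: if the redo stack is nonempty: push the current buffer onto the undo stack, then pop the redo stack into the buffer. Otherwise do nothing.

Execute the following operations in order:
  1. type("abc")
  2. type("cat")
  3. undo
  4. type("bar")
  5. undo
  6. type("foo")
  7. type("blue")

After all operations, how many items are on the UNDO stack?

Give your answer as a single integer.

Answer: 3

Derivation:
After op 1 (type): buf='abc' undo_depth=1 redo_depth=0
After op 2 (type): buf='abccat' undo_depth=2 redo_depth=0
After op 3 (undo): buf='abc' undo_depth=1 redo_depth=1
After op 4 (type): buf='abcbar' undo_depth=2 redo_depth=0
After op 5 (undo): buf='abc' undo_depth=1 redo_depth=1
After op 6 (type): buf='abcfoo' undo_depth=2 redo_depth=0
After op 7 (type): buf='abcfooblue' undo_depth=3 redo_depth=0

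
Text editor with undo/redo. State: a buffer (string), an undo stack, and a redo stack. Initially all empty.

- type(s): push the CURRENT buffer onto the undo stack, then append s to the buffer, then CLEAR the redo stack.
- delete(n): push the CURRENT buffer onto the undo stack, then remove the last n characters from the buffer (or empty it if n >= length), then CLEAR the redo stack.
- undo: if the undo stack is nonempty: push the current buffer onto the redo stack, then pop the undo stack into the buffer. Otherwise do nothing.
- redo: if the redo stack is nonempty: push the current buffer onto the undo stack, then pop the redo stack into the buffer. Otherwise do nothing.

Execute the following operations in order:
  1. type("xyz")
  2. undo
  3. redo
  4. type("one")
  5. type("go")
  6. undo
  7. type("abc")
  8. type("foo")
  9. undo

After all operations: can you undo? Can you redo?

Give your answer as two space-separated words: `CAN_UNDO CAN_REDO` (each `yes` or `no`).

After op 1 (type): buf='xyz' undo_depth=1 redo_depth=0
After op 2 (undo): buf='(empty)' undo_depth=0 redo_depth=1
After op 3 (redo): buf='xyz' undo_depth=1 redo_depth=0
After op 4 (type): buf='xyzone' undo_depth=2 redo_depth=0
After op 5 (type): buf='xyzonego' undo_depth=3 redo_depth=0
After op 6 (undo): buf='xyzone' undo_depth=2 redo_depth=1
After op 7 (type): buf='xyzoneabc' undo_depth=3 redo_depth=0
After op 8 (type): buf='xyzoneabcfoo' undo_depth=4 redo_depth=0
After op 9 (undo): buf='xyzoneabc' undo_depth=3 redo_depth=1

Answer: yes yes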